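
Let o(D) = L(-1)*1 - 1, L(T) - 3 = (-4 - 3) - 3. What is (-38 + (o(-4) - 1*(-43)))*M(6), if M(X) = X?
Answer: -18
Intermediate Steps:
L(T) = -7 (L(T) = 3 + ((-4 - 3) - 3) = 3 + (-7 - 3) = 3 - 10 = -7)
o(D) = -8 (o(D) = -7*1 - 1 = -7 - 1 = -8)
(-38 + (o(-4) - 1*(-43)))*M(6) = (-38 + (-8 - 1*(-43)))*6 = (-38 + (-8 + 43))*6 = (-38 + 35)*6 = -3*6 = -18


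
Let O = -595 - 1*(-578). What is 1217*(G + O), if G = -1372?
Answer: -1690413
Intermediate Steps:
O = -17 (O = -595 + 578 = -17)
1217*(G + O) = 1217*(-1372 - 17) = 1217*(-1389) = -1690413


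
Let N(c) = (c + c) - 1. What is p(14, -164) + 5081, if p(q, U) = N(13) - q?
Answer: 5092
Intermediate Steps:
N(c) = -1 + 2*c (N(c) = 2*c - 1 = -1 + 2*c)
p(q, U) = 25 - q (p(q, U) = (-1 + 2*13) - q = (-1 + 26) - q = 25 - q)
p(14, -164) + 5081 = (25 - 1*14) + 5081 = (25 - 14) + 5081 = 11 + 5081 = 5092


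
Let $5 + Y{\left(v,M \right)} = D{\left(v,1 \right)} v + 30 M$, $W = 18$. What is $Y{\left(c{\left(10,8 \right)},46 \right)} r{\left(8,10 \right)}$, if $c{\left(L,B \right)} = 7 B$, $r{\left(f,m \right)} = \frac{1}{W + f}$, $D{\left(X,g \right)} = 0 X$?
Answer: $\frac{1375}{26} \approx 52.885$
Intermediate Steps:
$D{\left(X,g \right)} = 0$
$r{\left(f,m \right)} = \frac{1}{18 + f}$
$Y{\left(v,M \right)} = -5 + 30 M$ ($Y{\left(v,M \right)} = -5 + \left(0 v + 30 M\right) = -5 + \left(0 + 30 M\right) = -5 + 30 M$)
$Y{\left(c{\left(10,8 \right)},46 \right)} r{\left(8,10 \right)} = \frac{-5 + 30 \cdot 46}{18 + 8} = \frac{-5 + 1380}{26} = 1375 \cdot \frac{1}{26} = \frac{1375}{26}$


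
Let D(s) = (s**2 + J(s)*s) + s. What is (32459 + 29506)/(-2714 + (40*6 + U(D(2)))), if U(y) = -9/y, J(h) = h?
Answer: -619650/24749 ≈ -25.037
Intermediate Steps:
D(s) = s + 2*s**2 (D(s) = (s**2 + s*s) + s = (s**2 + s**2) + s = 2*s**2 + s = s + 2*s**2)
(32459 + 29506)/(-2714 + (40*6 + U(D(2)))) = (32459 + 29506)/(-2714 + (40*6 - 9*1/(2*(1 + 2*2)))) = 61965/(-2714 + (240 - 9*1/(2*(1 + 4)))) = 61965/(-2714 + (240 - 9/(2*5))) = 61965/(-2714 + (240 - 9/10)) = 61965/(-2714 + 2391/10) = 61965/(-24749/10) = 61965*(-10/24749) = -619650/24749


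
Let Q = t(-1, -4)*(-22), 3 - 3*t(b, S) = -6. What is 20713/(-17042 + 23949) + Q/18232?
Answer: 188591777/62964212 ≈ 2.9952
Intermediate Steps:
t(b, S) = 3 (t(b, S) = 1 - ⅓*(-6) = 1 + 2 = 3)
Q = -66 (Q = 3*(-22) = -66)
20713/(-17042 + 23949) + Q/18232 = 20713/(-17042 + 23949) - 66/18232 = 20713/6907 - 66*1/18232 = 20713*(1/6907) - 33/9116 = 20713/6907 - 33/9116 = 188591777/62964212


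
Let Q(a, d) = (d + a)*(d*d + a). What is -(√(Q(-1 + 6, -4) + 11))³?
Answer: -128*√2 ≈ -181.02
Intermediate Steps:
Q(a, d) = (a + d)*(a + d²) (Q(a, d) = (a + d)*(d² + a) = (a + d)*(a + d²))
-(√(Q(-1 + 6, -4) + 11))³ = -(√(((-1 + 6)² + (-4)³ + (-1 + 6)*(-4) + (-1 + 6)*(-4)²) + 11))³ = -(√((5² - 64 + 5*(-4) + 5*16) + 11))³ = -(√((25 - 64 - 20 + 80) + 11))³ = -(√(21 + 11))³ = -(√32)³ = -(4*√2)³ = -128*√2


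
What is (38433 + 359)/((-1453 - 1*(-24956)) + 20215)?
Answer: 19396/21859 ≈ 0.88732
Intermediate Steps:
(38433 + 359)/((-1453 - 1*(-24956)) + 20215) = 38792/((-1453 + 24956) + 20215) = 38792/(23503 + 20215) = 38792/43718 = 38792*(1/43718) = 19396/21859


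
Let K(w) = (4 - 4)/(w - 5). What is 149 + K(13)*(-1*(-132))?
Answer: 149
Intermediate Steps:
K(w) = 0 (K(w) = 0/(-5 + w) = 0)
149 + K(13)*(-1*(-132)) = 149 + 0*(-1*(-132)) = 149 + 0*132 = 149 + 0 = 149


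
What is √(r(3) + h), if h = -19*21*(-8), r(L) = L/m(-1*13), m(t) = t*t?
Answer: 3*√59939/13 ≈ 56.498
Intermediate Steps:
m(t) = t²
r(L) = L/169 (r(L) = L/((-1*13)²) = L/((-13)²) = L/169)
h = 3192 (h = -399*(-8) = 3192)
√(r(3) + h) = √((1/169)*3 + 3192) = √(3/169 + 3192) = √(539451/169) = 3*√59939/13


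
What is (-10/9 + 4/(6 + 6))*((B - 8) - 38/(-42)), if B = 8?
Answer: -19/27 ≈ -0.70370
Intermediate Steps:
(-10/9 + 4/(6 + 6))*((B - 8) - 38/(-42)) = (-10/9 + 4/(6 + 6))*((8 - 8) - 38/(-42)) = (-10*1/9 + 4/12)*(0 - 38*(-1/42)) = (-10/9 + 4*(1/12))*(0 + 19/21) = (-10/9 + 1/3)*(19/21) = -7/9*19/21 = -19/27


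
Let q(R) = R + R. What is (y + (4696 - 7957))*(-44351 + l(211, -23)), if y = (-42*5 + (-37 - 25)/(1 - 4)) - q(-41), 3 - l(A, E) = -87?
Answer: 447257405/3 ≈ 1.4909e+8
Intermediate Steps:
l(A, E) = 90 (l(A, E) = 3 - 1*(-87) = 3 + 87 = 90)
q(R) = 2*R
y = -322/3 (y = (-42*5 + (-37 - 25)/(1 - 4)) - 2*(-41) = (-210 - 62/(-3)) - 1*(-82) = (-210 - 62*(-⅓)) + 82 = (-210 + 62/3) + 82 = -568/3 + 82 = -322/3 ≈ -107.33)
(y + (4696 - 7957))*(-44351 + l(211, -23)) = (-322/3 + (4696 - 7957))*(-44351 + 90) = (-322/3 - 3261)*(-44261) = -10105/3*(-44261) = 447257405/3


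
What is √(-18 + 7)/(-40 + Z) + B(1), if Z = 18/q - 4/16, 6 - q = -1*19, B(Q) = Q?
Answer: 1 - 100*I*√11/3953 ≈ 1.0 - 0.083901*I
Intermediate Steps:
q = 25 (q = 6 - (-1)*19 = 6 - 1*(-19) = 6 + 19 = 25)
Z = 47/100 (Z = 18/25 - 4/16 = 18*(1/25) - 4*1/16 = 18/25 - ¼ = 47/100 ≈ 0.47000)
√(-18 + 7)/(-40 + Z) + B(1) = √(-18 + 7)/(-40 + 47/100) + 1 = √(-11)/(-3953/100) + 1 = -100*I*√11/3953 + 1 = 1 - 100*I*√11/3953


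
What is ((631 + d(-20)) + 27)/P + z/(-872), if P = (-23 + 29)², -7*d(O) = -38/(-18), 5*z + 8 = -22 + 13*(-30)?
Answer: 4540229/247212 ≈ 18.366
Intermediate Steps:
z = -84 (z = -8/5 + (-22 + 13*(-30))/5 = -8/5 + (-22 - 390)/5 = -8/5 + (⅕)*(-412) = -8/5 - 412/5 = -84)
d(O) = -19/63 (d(O) = -(-38)/(7*(-18)) = -(-38)*(-1)/(7*18) = -⅐*19/9 = -19/63)
P = 36 (P = 6² = 36)
((631 + d(-20)) + 27)/P + z/(-872) = ((631 - 19/63) + 27)/36 - 84/(-872) = (39734/63 + 27)*(1/36) - 84*(-1/872) = (41435/63)*(1/36) + 21/218 = 41435/2268 + 21/218 = 4540229/247212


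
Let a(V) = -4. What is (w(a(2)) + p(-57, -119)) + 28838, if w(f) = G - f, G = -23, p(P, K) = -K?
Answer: 28938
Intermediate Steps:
w(f) = -23 - f
(w(a(2)) + p(-57, -119)) + 28838 = ((-23 - 1*(-4)) - 1*(-119)) + 28838 = ((-23 + 4) + 119) + 28838 = (-19 + 119) + 28838 = 100 + 28838 = 28938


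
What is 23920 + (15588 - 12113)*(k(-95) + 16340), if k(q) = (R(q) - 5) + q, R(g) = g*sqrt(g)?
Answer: 56457920 - 330125*I*sqrt(95) ≈ 5.6458e+7 - 3.2177e+6*I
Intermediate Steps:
R(g) = g**(3/2)
k(q) = -5 + q + q**(3/2) (k(q) = (q**(3/2) - 5) + q = (-5 + q**(3/2)) + q = -5 + q + q**(3/2))
23920 + (15588 - 12113)*(k(-95) + 16340) = 23920 + (15588 - 12113)*((-5 - 95 + (-95)**(3/2)) + 16340) = 23920 + 3475*((-5 - 95 - 95*I*sqrt(95)) + 16340) = 23920 + 3475*((-100 - 95*I*sqrt(95)) + 16340) = 23920 + 3475*(16240 - 95*I*sqrt(95)) = 23920 + (56434000 - 330125*I*sqrt(95)) = 56457920 - 330125*I*sqrt(95)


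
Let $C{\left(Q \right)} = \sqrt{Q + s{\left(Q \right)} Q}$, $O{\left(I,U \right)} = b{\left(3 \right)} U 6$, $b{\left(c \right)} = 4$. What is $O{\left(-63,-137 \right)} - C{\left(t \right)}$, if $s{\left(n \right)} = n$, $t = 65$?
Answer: $-3288 - \sqrt{4290} \approx -3353.5$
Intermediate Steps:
$O{\left(I,U \right)} = 24 U$ ($O{\left(I,U \right)} = 4 U 6 = 24 U$)
$C{\left(Q \right)} = \sqrt{Q + Q^{2}}$ ($C{\left(Q \right)} = \sqrt{Q + Q Q} = \sqrt{Q + Q^{2}}$)
$O{\left(-63,-137 \right)} - C{\left(t \right)} = 24 \left(-137\right) - \sqrt{65 \left(1 + 65\right)} = -3288 - \sqrt{65 \cdot 66} = -3288 - \sqrt{4290}$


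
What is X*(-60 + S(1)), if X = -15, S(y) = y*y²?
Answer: 885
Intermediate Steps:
S(y) = y³
X*(-60 + S(1)) = -15*(-60 + 1³) = -15*(-60 + 1) = -15*(-59) = 885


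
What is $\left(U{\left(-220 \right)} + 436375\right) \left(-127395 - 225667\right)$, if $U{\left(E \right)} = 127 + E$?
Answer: $-154034595484$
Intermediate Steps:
$\left(U{\left(-220 \right)} + 436375\right) \left(-127395 - 225667\right) = \left(\left(127 - 220\right) + 436375\right) \left(-127395 - 225667\right) = \left(-93 + 436375\right) \left(-353062\right) = 436282 \left(-353062\right) = -154034595484$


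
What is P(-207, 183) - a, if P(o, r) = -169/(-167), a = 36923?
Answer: -6165972/167 ≈ -36922.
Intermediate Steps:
P(o, r) = 169/167 (P(o, r) = -169*(-1/167) = 169/167)
P(-207, 183) - a = 169/167 - 1*36923 = 169/167 - 36923 = -6165972/167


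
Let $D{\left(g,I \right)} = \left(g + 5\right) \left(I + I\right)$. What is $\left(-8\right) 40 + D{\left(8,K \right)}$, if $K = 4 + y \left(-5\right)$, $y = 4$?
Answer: $-736$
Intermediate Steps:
$K = -16$ ($K = 4 + 4 \left(-5\right) = 4 - 20 = -16$)
$D{\left(g,I \right)} = 2 I \left(5 + g\right)$ ($D{\left(g,I \right)} = \left(5 + g\right) 2 I = 2 I \left(5 + g\right)$)
$\left(-8\right) 40 + D{\left(8,K \right)} = \left(-8\right) 40 + 2 \left(-16\right) \left(5 + 8\right) = -320 + 2 \left(-16\right) 13 = -320 - 416 = -736$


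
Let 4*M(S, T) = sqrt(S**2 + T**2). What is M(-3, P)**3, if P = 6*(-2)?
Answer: 459*sqrt(17)/64 ≈ 29.570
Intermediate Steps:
P = -12
M(S, T) = sqrt(S**2 + T**2)/4
M(-3, P)**3 = (sqrt((-3)**2 + (-12)**2)/4)**3 = (sqrt(9 + 144)/4)**3 = (sqrt(153)/4)**3 = ((3*sqrt(17))/4)**3 = (3*sqrt(17)/4)**3 = 459*sqrt(17)/64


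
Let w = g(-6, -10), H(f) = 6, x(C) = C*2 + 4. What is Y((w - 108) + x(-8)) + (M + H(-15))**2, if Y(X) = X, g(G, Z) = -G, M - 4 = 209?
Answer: 47847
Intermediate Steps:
M = 213 (M = 4 + 209 = 213)
x(C) = 4 + 2*C (x(C) = 2*C + 4 = 4 + 2*C)
w = 6 (w = -1*(-6) = 6)
Y((w - 108) + x(-8)) + (M + H(-15))**2 = ((6 - 108) + (4 + 2*(-8))) + (213 + 6)**2 = (-102 + (4 - 16)) + 219**2 = (-102 - 12) + 47961 = -114 + 47961 = 47847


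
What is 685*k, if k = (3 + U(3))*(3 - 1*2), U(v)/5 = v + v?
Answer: 22605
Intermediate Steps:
U(v) = 10*v (U(v) = 5*(v + v) = 5*(2*v) = 10*v)
k = 33 (k = (3 + 10*3)*(3 - 1*2) = (3 + 30)*(3 - 2) = 33*1 = 33)
685*k = 685*33 = 22605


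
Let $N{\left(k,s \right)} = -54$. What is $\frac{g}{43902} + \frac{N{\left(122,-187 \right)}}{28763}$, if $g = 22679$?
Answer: $\frac{649945369}{1262753226} \approx 0.5147$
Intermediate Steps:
$\frac{g}{43902} + \frac{N{\left(122,-187 \right)}}{28763} = \frac{22679}{43902} - \frac{54}{28763} = \frac{649945369}{1262753226}$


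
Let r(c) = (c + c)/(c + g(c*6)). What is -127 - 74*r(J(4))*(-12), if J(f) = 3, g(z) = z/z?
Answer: 1205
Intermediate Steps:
g(z) = 1
r(c) = 2*c/(1 + c) (r(c) = (c + c)/(c + 1) = (2*c)/(1 + c) = 2*c/(1 + c))
-127 - 74*r(J(4))*(-12) = -127 - 74*2*3/(1 + 3)*(-12) = -127 - 74*2*3/4*(-12) = -127 - 74*2*3*(¼)*(-12) = -127 - 111*(-12) = -127 - 74*(-18) = -127 + 1332 = 1205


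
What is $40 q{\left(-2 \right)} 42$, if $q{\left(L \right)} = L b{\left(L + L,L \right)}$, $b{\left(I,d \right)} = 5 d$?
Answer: $33600$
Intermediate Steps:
$q{\left(L \right)} = 5 L^{2}$ ($q{\left(L \right)} = L 5 L = 5 L^{2}$)
$40 q{\left(-2 \right)} 42 = 40 \cdot 5 \left(-2\right)^{2} \cdot 42 = 40 \cdot 5 \cdot 4 \cdot 42 = 40 \cdot 20 \cdot 42 = 800 \cdot 42 = 33600$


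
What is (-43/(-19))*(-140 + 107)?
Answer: -1419/19 ≈ -74.684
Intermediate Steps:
(-43/(-19))*(-140 + 107) = -43*(-1/19)*(-33) = (43/19)*(-33) = -1419/19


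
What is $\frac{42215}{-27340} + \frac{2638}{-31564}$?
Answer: $- \frac{70229859}{43147988} \approx -1.6277$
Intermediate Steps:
$\frac{42215}{-27340} + \frac{2638}{-31564} = 42215 \left(- \frac{1}{27340}\right) + 2638 \left(- \frac{1}{31564}\right) = - \frac{8443}{5468} - \frac{1319}{15782} = - \frac{70229859}{43147988}$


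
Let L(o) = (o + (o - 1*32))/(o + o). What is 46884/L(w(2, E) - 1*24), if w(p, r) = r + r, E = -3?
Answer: 703260/23 ≈ 30577.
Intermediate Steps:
w(p, r) = 2*r
L(o) = (-32 + 2*o)/(2*o) (L(o) = (o + (o - 32))/((2*o)) = (o + (-32 + o))*(1/(2*o)) = (-32 + 2*o)*(1/(2*o)) = (-32 + 2*o)/(2*o))
46884/L(w(2, E) - 1*24) = 46884/(((-16 + (2*(-3) - 1*24))/(2*(-3) - 1*24))) = 46884/(((-16 + (-6 - 24))/(-6 - 24))) = 46884/(((-16 - 30)/(-30))) = 46884/((-1/30*(-46))) = 46884/(23/15) = 46884*(15/23) = 703260/23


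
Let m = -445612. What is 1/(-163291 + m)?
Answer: -1/608903 ≈ -1.6423e-6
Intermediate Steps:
1/(-163291 + m) = 1/(-163291 - 445612) = 1/(-608903) = -1/608903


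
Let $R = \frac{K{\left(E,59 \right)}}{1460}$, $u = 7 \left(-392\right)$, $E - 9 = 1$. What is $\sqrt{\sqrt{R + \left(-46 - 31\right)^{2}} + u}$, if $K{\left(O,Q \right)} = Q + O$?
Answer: $\frac{\sqrt{-1462277600 + 730 \sqrt{3159589285}}}{730} \approx 51.643 i$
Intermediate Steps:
$E = 10$ ($E = 9 + 1 = 10$)
$K{\left(O,Q \right)} = O + Q$
$u = -2744$
$R = \frac{69}{1460}$ ($R = \frac{10 + 59}{1460} = 69 \cdot \frac{1}{1460} = \frac{69}{1460} \approx 0.04726$)
$\sqrt{\sqrt{R + \left(-46 - 31\right)^{2}} + u} = \sqrt{\sqrt{\frac{69}{1460} + \left(-46 - 31\right)^{2}} - 2744} = \sqrt{\sqrt{\frac{69}{1460} + \left(-77\right)^{2}} - 2744} = \sqrt{\sqrt{\frac{69}{1460} + 5929} - 2744} = \sqrt{\sqrt{\frac{8656409}{1460}} - 2744} = \sqrt{\frac{\sqrt{3159589285}}{730} - 2744} = \sqrt{-2744 + \frac{\sqrt{3159589285}}{730}}$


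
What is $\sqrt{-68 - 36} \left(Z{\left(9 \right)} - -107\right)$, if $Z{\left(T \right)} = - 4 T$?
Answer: $142 i \sqrt{26} \approx 724.06 i$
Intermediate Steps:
$\sqrt{-68 - 36} \left(Z{\left(9 \right)} - -107\right) = \sqrt{-68 - 36} \left(\left(-4\right) 9 - -107\right) = \sqrt{-104} \left(-36 + 107\right) = 2 i \sqrt{26} \cdot 71 = 142 i \sqrt{26}$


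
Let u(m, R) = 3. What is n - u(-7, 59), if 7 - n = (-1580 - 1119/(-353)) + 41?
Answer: 543560/353 ≈ 1539.8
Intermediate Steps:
n = 544619/353 (n = 7 - ((-1580 - 1119/(-353)) + 41) = 7 - ((-1580 - 1119*(-1/353)) + 41) = 7 - ((-1580 + 1119/353) + 41) = 7 - (-556621/353 + 41) = 7 - 1*(-542148/353) = 7 + 542148/353 = 544619/353 ≈ 1542.8)
n - u(-7, 59) = 544619/353 - 1*3 = 544619/353 - 3 = 543560/353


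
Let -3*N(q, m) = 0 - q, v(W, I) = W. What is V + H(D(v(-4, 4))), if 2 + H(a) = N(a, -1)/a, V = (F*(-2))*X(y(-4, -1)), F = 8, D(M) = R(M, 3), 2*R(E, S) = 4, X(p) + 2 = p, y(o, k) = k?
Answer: 139/3 ≈ 46.333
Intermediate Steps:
X(p) = -2 + p
R(E, S) = 2 (R(E, S) = (½)*4 = 2)
D(M) = 2
N(q, m) = q/3 (N(q, m) = -(0 - q)/3 = -(-1)*q/3 = q/3)
V = 48 (V = (8*(-2))*(-2 - 1) = -16*(-3) = 48)
H(a) = -5/3 (H(a) = -2 + (a/3)/a = -2 + ⅓ = -5/3)
V + H(D(v(-4, 4))) = 48 - 5/3 = 139/3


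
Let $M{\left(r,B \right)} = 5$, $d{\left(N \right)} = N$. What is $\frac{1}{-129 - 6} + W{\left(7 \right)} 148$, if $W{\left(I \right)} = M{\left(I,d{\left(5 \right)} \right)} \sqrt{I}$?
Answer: $- \frac{1}{135} + 740 \sqrt{7} \approx 1957.8$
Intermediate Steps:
$W{\left(I \right)} = 5 \sqrt{I}$
$\frac{1}{-129 - 6} + W{\left(7 \right)} 148 = \frac{1}{-129 - 6} + 5 \sqrt{7} \cdot 148 = \frac{1}{-135} + 740 \sqrt{7} = - \frac{1}{135} + 740 \sqrt{7}$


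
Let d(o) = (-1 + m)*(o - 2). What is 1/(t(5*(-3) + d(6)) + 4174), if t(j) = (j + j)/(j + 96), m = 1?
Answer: 27/112688 ≈ 0.00023960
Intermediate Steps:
d(o) = 0 (d(o) = (-1 + 1)*(o - 2) = 0*(-2 + o) = 0)
t(j) = 2*j/(96 + j) (t(j) = (2*j)/(96 + j) = 2*j/(96 + j))
1/(t(5*(-3) + d(6)) + 4174) = 1/(2*(5*(-3) + 0)/(96 + (5*(-3) + 0)) + 4174) = 1/(2*(-15 + 0)/(96 + (-15 + 0)) + 4174) = 1/(2*(-15)/(96 - 15) + 4174) = 1/(2*(-15)/81 + 4174) = 1/(2*(-15)*(1/81) + 4174) = 1/(-10/27 + 4174) = 1/(112688/27) = 27/112688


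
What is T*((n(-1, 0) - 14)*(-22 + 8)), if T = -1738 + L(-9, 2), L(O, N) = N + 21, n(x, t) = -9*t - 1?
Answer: -360150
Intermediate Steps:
n(x, t) = -1 - 9*t
L(O, N) = 21 + N
T = -1715 (T = -1738 + (21 + 2) = -1738 + 23 = -1715)
T*((n(-1, 0) - 14)*(-22 + 8)) = -1715*((-1 - 9*0) - 14)*(-22 + 8) = -1715*((-1 + 0) - 14)*(-14) = -1715*(-1 - 14)*(-14) = -(-25725)*(-14) = -1715*210 = -360150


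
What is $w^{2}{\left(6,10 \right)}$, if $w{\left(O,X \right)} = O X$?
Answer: $3600$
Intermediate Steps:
$w^{2}{\left(6,10 \right)} = \left(6 \cdot 10\right)^{2} = 60^{2} = 3600$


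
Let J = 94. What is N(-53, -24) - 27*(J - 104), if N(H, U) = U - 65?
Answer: 181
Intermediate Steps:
N(H, U) = -65 + U
N(-53, -24) - 27*(J - 104) = (-65 - 24) - 27*(94 - 104) = -89 - 27*(-10) = -89 + 270 = 181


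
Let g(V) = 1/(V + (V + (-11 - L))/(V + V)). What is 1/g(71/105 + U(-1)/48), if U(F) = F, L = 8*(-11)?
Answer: 12311049/205520 ≈ 59.902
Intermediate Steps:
L = -88
g(V) = 1/(V + (77 + V)/(2*V)) (g(V) = 1/(V + (V + (-11 - 1*(-88)))/(V + V)) = 1/(V + (V + (-11 + 88))/((2*V))) = 1/(V + (V + 77)*(1/(2*V))) = 1/(V + (77 + V)*(1/(2*V))) = 1/(V + (77 + V)/(2*V)))
1/g(71/105 + U(-1)/48) = 1/(2*(71/105 - 1/48)/(77 + (71/105 - 1/48) + 2*(71/105 - 1/48)²)) = 1/(2*(367/560)/(77 + 367/560 + 2*(367/560)²)) = 1/(2*(367/560)/(77 + 367/560 + 2*(134689/313600))) = 1/(2*(367/560)/(77 + 367/560 + 134689/156800)) = 1/(2*(367/560)/(12311049/156800)) = 1/(2*(367/560)*(156800/12311049)) = 1/(205520/12311049) = 12311049/205520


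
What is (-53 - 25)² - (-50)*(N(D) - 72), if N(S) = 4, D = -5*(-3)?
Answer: 2684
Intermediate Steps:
D = 15
(-53 - 25)² - (-50)*(N(D) - 72) = (-53 - 25)² - (-50)*(4 - 72) = (-78)² - (-50)*(-68) = 6084 - 1*3400 = 6084 - 3400 = 2684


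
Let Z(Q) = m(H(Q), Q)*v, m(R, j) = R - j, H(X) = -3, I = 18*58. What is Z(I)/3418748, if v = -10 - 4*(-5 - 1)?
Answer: -7329/1709374 ≈ -0.0042875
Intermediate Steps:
I = 1044
v = 14 (v = -10 - 4*(-6) = -10 + 24 = 14)
Z(Q) = -42 - 14*Q (Z(Q) = (-3 - Q)*14 = -42 - 14*Q)
Z(I)/3418748 = (-42 - 14*1044)/3418748 = (-42 - 14616)*(1/3418748) = -14658*1/3418748 = -7329/1709374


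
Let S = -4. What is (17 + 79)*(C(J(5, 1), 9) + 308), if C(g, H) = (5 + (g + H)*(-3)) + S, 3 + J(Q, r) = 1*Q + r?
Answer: 26208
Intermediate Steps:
J(Q, r) = -3 + Q + r (J(Q, r) = -3 + (1*Q + r) = -3 + (Q + r) = -3 + Q + r)
C(g, H) = 1 - 3*H - 3*g (C(g, H) = (5 + (g + H)*(-3)) - 4 = (5 + (H + g)*(-3)) - 4 = (5 + (-3*H - 3*g)) - 4 = (5 - 3*H - 3*g) - 4 = 1 - 3*H - 3*g)
(17 + 79)*(C(J(5, 1), 9) + 308) = (17 + 79)*((1 - 3*9 - 3*(-3 + 5 + 1)) + 308) = 96*((1 - 27 - 3*3) + 308) = 96*((1 - 27 - 9) + 308) = 96*(-35 + 308) = 96*273 = 26208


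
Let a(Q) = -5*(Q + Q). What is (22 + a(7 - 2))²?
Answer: 784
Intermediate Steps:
a(Q) = -10*Q
(22 + a(7 - 2))² = (22 - 10*(7 - 2))² = (22 - 10*5)² = (22 - 50)² = (-28)² = 784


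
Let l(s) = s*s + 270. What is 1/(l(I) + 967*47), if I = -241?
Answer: 1/103800 ≈ 9.6339e-6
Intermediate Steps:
l(s) = 270 + s² (l(s) = s² + 270 = 270 + s²)
1/(l(I) + 967*47) = 1/((270 + (-241)²) + 967*47) = 1/((270 + 58081) + 45449) = 1/(58351 + 45449) = 1/103800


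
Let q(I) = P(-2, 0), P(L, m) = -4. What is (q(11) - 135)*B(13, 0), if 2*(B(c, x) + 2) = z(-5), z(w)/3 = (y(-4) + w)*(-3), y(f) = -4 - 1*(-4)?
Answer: -5699/2 ≈ -2849.5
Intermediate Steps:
y(f) = 0 (y(f) = -4 + 4 = 0)
q(I) = -4
z(w) = -9*w (z(w) = 3*((0 + w)*(-3)) = 3*(w*(-3)) = 3*(-3*w) = -9*w)
B(c, x) = 41/2 (B(c, x) = -2 + (-9*(-5))/2 = -2 + (½)*45 = -2 + 45/2 = 41/2)
(q(11) - 135)*B(13, 0) = (-4 - 135)*(41/2) = -139*41/2 = -5699/2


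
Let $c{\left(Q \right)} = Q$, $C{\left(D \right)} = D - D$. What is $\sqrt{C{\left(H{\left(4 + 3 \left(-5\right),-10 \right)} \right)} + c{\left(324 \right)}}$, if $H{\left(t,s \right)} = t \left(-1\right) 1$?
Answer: $18$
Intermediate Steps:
$H{\left(t,s \right)} = - t$ ($H{\left(t,s \right)} = - t 1 = - t$)
$C{\left(D \right)} = 0$
$\sqrt{C{\left(H{\left(4 + 3 \left(-5\right),-10 \right)} \right)} + c{\left(324 \right)}} = \sqrt{0 + 324} = \sqrt{324} = 18$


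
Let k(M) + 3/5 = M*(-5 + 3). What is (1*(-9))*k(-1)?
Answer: -63/5 ≈ -12.600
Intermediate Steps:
k(M) = -⅗ - 2*M (k(M) = -⅗ + M*(-5 + 3) = -⅗ + M*(-2) = -⅗ - 2*M)
(1*(-9))*k(-1) = (1*(-9))*(-⅗ - 2*(-1)) = -9*(-⅗ + 2) = -9*7/5 = -63/5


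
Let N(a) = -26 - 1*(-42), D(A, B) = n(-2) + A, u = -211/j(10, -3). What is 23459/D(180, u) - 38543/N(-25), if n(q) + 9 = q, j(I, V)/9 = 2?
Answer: -6138423/2704 ≈ -2270.1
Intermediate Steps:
j(I, V) = 18 (j(I, V) = 9*2 = 18)
n(q) = -9 + q
u = -211/18 ≈ -11.722
D(A, B) = -11 + A (D(A, B) = (-9 - 2) + A = -11 + A)
N(a) = 16 (N(a) = -26 + 42 = 16)
23459/D(180, u) - 38543/N(-25) = 23459/(-11 + 180) - 38543/16 = 23459/169 - 38543*1/16 = 23459*(1/169) - 38543/16 = 23459/169 - 38543/16 = -6138423/2704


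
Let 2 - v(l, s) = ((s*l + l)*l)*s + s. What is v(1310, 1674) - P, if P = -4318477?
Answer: -4811854278195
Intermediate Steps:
v(l, s) = 2 - s - l*s*(l + l*s) (v(l, s) = 2 - (((s*l + l)*l)*s + s) = 2 - (((l*s + l)*l)*s + s) = 2 - (((l + l*s)*l)*s + s) = 2 - ((l*(l + l*s))*s + s) = 2 - (l*s*(l + l*s) + s) = 2 - (s + l*s*(l + l*s)) = 2 + (-s - l*s*(l + l*s)) = 2 - s - l*s*(l + l*s))
v(1310, 1674) - P = (2 - 1*1674 - 1*1674*1310**2 - 1*1310**2*1674**2) - 1*(-4318477) = (2 - 1674 - 1*1674*1716100 - 1*1716100*2802276) + 4318477 = (2 - 1674 - 2872751400 - 4808985843600) + 4318477 = -4811858596672 + 4318477 = -4811854278195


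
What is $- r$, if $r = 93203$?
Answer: $-93203$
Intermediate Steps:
$- r = \left(-1\right) 93203 = -93203$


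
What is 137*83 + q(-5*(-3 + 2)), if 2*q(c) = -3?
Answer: 22739/2 ≈ 11370.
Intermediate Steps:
q(c) = -3/2 (q(c) = (½)*(-3) = -3/2)
137*83 + q(-5*(-3 + 2)) = 137*83 - 3/2 = 11371 - 3/2 = 22739/2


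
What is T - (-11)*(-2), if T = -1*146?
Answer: -168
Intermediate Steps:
T = -146
T - (-11)*(-2) = -146 - (-11)*(-2) = -146 - 1*22 = -146 - 22 = -168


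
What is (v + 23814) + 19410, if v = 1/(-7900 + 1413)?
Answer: 280394087/6487 ≈ 43224.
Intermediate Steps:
v = -1/6487 (v = 1/(-6487) = -1/6487 ≈ -0.00015415)
(v + 23814) + 19410 = (-1/6487 + 23814) + 19410 = 154481417/6487 + 19410 = 280394087/6487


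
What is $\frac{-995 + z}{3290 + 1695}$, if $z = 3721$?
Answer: $\frac{2726}{4985} \approx 0.54684$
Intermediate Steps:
$\frac{-995 + z}{3290 + 1695} = \frac{-995 + 3721}{3290 + 1695} = \frac{2726}{4985}$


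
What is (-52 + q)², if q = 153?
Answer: 10201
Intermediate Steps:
(-52 + q)² = (-52 + 153)² = 101² = 10201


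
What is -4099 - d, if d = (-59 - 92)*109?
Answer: 12360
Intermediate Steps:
d = -16459 (d = -151*109 = -16459)
-4099 - d = -4099 - 1*(-16459) = -4099 + 16459 = 12360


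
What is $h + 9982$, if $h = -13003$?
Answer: $-3021$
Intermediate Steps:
$h + 9982 = -13003 + 9982 = -3021$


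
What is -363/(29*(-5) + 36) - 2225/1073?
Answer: 146974/116957 ≈ 1.2566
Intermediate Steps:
-363/(29*(-5) + 36) - 2225/1073 = -363/(-145 + 36) - 2225*1/1073 = -363/(-109) - 2225/1073 = -363*(-1/109) - 2225/1073 = 363/109 - 2225/1073 = 146974/116957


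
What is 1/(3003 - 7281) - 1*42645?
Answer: -182435311/4278 ≈ -42645.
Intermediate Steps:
1/(3003 - 7281) - 1*42645 = 1/(-4278) - 42645 = -1/4278 - 42645 = -182435311/4278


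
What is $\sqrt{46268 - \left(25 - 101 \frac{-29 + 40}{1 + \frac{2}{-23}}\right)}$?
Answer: $\frac{4 \sqrt{1308111}}{21} \approx 217.85$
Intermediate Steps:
$\sqrt{46268 - \left(25 - 101 \frac{-29 + 40}{1 + \frac{2}{-23}}\right)} = \sqrt{46268 - \left(25 - 101 \frac{11}{1 + 2 \left(- \frac{1}{23}\right)}\right)} = \sqrt{46268 - \left(25 - 101 \frac{11}{1 - \frac{2}{23}}\right)} = \sqrt{46268 - \left(25 - 101 \frac{11}{\frac{21}{23}}\right)} = \sqrt{46268 - \left(25 - 101 \cdot 11 \cdot \frac{23}{21}\right)} = \sqrt{46268 + \left(-25 + 101 \cdot \frac{253}{21}\right)} = \sqrt{46268 + \left(-25 + \frac{25553}{21}\right)} = \sqrt{46268 + \frac{25028}{21}} = \sqrt{\frac{996656}{21}} = \frac{4 \sqrt{1308111}}{21}$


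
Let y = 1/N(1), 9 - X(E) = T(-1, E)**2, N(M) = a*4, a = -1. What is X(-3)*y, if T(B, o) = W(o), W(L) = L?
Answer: 0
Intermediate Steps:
T(B, o) = o
N(M) = -4 (N(M) = -1*4 = -4)
X(E) = 9 - E**2
y = -1/4 (y = 1/(-4) = -1/4 ≈ -0.25000)
X(-3)*y = (9 - 1*(-3)**2)*(-1/4) = (9 - 1*9)*(-1/4) = (9 - 9)*(-1/4) = 0*(-1/4) = 0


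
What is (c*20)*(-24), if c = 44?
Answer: -21120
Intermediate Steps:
(c*20)*(-24) = (44*20)*(-24) = 880*(-24) = -21120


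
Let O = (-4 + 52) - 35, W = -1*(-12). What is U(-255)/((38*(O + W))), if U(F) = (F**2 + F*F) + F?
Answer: 25959/190 ≈ 136.63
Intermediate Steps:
W = 12
O = 13 (O = 48 - 35 = 13)
U(F) = F + 2*F**2 (U(F) = (F**2 + F**2) + F = 2*F**2 + F = F + 2*F**2)
U(-255)/((38*(O + W))) = (-255*(1 + 2*(-255)))/((38*(13 + 12))) = (-255*(1 - 510))/((38*25)) = -255*(-509)/950 = 129795*(1/950) = 25959/190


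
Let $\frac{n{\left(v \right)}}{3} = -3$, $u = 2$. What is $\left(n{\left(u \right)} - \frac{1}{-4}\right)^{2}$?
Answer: $\frac{1225}{16} \approx 76.563$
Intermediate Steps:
$n{\left(v \right)} = -9$ ($n{\left(v \right)} = 3 \left(-3\right) = -9$)
$\left(n{\left(u \right)} - \frac{1}{-4}\right)^{2} = \left(-9 - \frac{1}{-4}\right)^{2} = \left(-9 - - \frac{1}{4}\right)^{2} = \left(-9 + \frac{1}{4}\right)^{2} = \left(- \frac{35}{4}\right)^{2} = \frac{1225}{16}$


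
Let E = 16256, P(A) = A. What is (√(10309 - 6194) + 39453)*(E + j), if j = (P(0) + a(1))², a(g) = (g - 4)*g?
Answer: 641703045 + 16265*√4115 ≈ 6.4275e+8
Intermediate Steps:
a(g) = g*(-4 + g) (a(g) = (-4 + g)*g = g*(-4 + g))
j = 9 (j = (0 + 1*(-4 + 1))² = (0 + 1*(-3))² = (0 - 3)² = (-3)² = 9)
(√(10309 - 6194) + 39453)*(E + j) = (√(10309 - 6194) + 39453)*(16256 + 9) = (√4115 + 39453)*16265 = (39453 + √4115)*16265 = 641703045 + 16265*√4115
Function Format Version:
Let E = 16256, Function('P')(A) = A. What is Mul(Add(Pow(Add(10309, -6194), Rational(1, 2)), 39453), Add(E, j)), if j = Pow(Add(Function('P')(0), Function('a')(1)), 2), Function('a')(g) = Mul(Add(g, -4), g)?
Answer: Add(641703045, Mul(16265, Pow(4115, Rational(1, 2)))) ≈ 6.4275e+8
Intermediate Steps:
Function('a')(g) = Mul(g, Add(-4, g)) (Function('a')(g) = Mul(Add(-4, g), g) = Mul(g, Add(-4, g)))
j = 9 (j = Pow(Add(0, Mul(1, Add(-4, 1))), 2) = Pow(Add(0, Mul(1, -3)), 2) = Pow(Add(0, -3), 2) = Pow(-3, 2) = 9)
Mul(Add(Pow(Add(10309, -6194), Rational(1, 2)), 39453), Add(E, j)) = Mul(Add(Pow(Add(10309, -6194), Rational(1, 2)), 39453), Add(16256, 9)) = Mul(Add(Pow(4115, Rational(1, 2)), 39453), 16265) = Mul(Add(39453, Pow(4115, Rational(1, 2))), 16265) = Add(641703045, Mul(16265, Pow(4115, Rational(1, 2))))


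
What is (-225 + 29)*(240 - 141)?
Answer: -19404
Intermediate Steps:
(-225 + 29)*(240 - 141) = -196*99 = -19404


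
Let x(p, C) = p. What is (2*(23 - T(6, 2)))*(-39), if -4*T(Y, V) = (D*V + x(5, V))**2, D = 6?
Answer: -14859/2 ≈ -7429.5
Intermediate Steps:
T(Y, V) = -(5 + 6*V)**2/4 (T(Y, V) = -(6*V + 5)**2/4 = -(5 + 6*V)**2/4)
(2*(23 - T(6, 2)))*(-39) = (2*(23 - (-1)*(5 + 6*2)**2/4))*(-39) = (2*(23 - (-1)*(5 + 12)**2/4))*(-39) = (2*(23 - (-1)*17**2/4))*(-39) = (2*(23 - (-1)*289/4))*(-39) = (2*(23 - 1*(-289/4)))*(-39) = (2*(23 + 289/4))*(-39) = (2*(381/4))*(-39) = (381/2)*(-39) = -14859/2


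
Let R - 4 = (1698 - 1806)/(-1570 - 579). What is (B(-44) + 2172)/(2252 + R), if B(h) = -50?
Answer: 2280089/2424126 ≈ 0.94058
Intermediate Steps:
R = 8704/2149 (R = 4 + (1698 - 1806)/(-1570 - 579) = 4 - 108/(-2149) = 4 - 108*(-1/2149) = 4 + 108/2149 = 8704/2149 ≈ 4.0503)
(B(-44) + 2172)/(2252 + R) = (-50 + 2172)/(2252 + 8704/2149) = 2122/(4848252/2149) = 2122*(2149/4848252) = 2280089/2424126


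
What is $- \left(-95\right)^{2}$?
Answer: $-9025$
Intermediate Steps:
$- \left(-95\right)^{2} = \left(-1\right) 9025 = -9025$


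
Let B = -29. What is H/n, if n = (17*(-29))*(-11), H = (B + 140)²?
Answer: 12321/5423 ≈ 2.2720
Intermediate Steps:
H = 12321 (H = (-29 + 140)² = 111² = 12321)
n = 5423 (n = -493*(-11) = 5423)
H/n = 12321/5423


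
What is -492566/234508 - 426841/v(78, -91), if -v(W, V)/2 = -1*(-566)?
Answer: 24885011129/66365764 ≈ 374.97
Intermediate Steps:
v(W, V) = -1132 (v(W, V) = -(-2)*(-566) = -2*566 = -1132)
-492566/234508 - 426841/v(78, -91) = -492566/234508 - 426841/(-1132) = -492566*1/234508 - 426841*(-1/1132) = -246283/117254 + 426841/1132 = 24885011129/66365764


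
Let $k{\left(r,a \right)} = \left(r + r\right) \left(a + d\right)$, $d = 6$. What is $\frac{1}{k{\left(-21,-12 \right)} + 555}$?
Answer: $\frac{1}{807} \approx 0.0012392$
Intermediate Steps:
$k{\left(r,a \right)} = 2 r \left(6 + a\right)$ ($k{\left(r,a \right)} = \left(r + r\right) \left(a + 6\right) = 2 r \left(6 + a\right)$)
$\frac{1}{k{\left(-21,-12 \right)} + 555} = \frac{1}{2 \left(-21\right) \left(6 - 12\right) + 555} = \frac{1}{2 \left(-21\right) \left(-6\right) + 555} = \frac{1}{252 + 555} = \frac{1}{807}$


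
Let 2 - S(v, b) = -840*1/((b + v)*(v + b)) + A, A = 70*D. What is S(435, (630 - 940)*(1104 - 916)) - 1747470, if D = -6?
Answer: -1169139904357472/669208805 ≈ -1.7470e+6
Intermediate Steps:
A = -420 (A = 70*(-6) = -420)
S(v, b) = 422 + 840/(b + v)² (S(v, b) = 2 - (-840*1/((b + v)*(v + b)) - 420) = 2 - (-840/(b + v)² - 420) = 2 - (-420 - 840/(b + v)²) = 2 + (420 + 840/(b + v)²) = 422 + 840/(b + v)²)
S(435, (630 - 940)*(1104 - 916)) - 1747470 = (422 + 840/((630 - 940)*(1104 - 916) + 435)²) - 1747470 = (422 + 840/(-310*188 + 435)²) - 1747470 = (422 + 840/(-58280 + 435)²) - 1747470 = (422 + 840/(-57845)²) - 1747470 = (422 + 840*(1/3346044025)) - 1747470 = (422 + 168/669208805) - 1747470 = 282406115878/669208805 - 1747470 = -1169139904357472/669208805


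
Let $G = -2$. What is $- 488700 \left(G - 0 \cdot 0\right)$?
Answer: $977400$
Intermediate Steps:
$- 488700 \left(G - 0 \cdot 0\right) = - 488700 \left(-2 - 0 \cdot 0\right) = - 488700 \left(-2 - 0\right) = - 488700 \left(-2 + 0\right) = \left(-488700\right) \left(-2\right) = 977400$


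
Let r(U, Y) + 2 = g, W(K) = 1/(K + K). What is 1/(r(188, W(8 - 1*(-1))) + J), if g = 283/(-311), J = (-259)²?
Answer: 311/20861286 ≈ 1.4908e-5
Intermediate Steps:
W(K) = 1/(2*K)
J = 67081
g = -283/311 (g = 283*(-1/311) = -283/311 ≈ -0.90997)
r(U, Y) = -905/311 (r(U, Y) = -2 - 283/311 = -905/311)
1/(r(188, W(8 - 1*(-1))) + J) = 1/(-905/311 + 67081) = 1/(20861286/311) = 311/20861286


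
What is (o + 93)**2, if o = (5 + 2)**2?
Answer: 20164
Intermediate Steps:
o = 49 (o = 7**2 = 49)
(o + 93)**2 = (49 + 93)**2 = 142**2 = 20164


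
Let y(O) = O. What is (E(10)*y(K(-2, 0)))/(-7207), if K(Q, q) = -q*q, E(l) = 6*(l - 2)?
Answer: 0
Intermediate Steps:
E(l) = -12 + 6*l (E(l) = 6*(-2 + l) = -12 + 6*l)
K(Q, q) = -q²
(E(10)*y(K(-2, 0)))/(-7207) = ((-12 + 6*10)*(-1*0²))/(-7207) = ((-12 + 60)*(-1*0))*(-1/7207) = (48*0)*(-1/7207) = 0*(-1/7207) = 0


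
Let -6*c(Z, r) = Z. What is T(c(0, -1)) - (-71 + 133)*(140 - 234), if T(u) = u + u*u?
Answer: 5828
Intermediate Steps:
c(Z, r) = -Z/6
T(u) = u + u²
T(c(0, -1)) - (-71 + 133)*(140 - 234) = (-⅙*0)*(1 - ⅙*0) - (-71 + 133)*(140 - 234) = 0*(1 + 0) - 62*(-94) = 0*1 - 1*(-5828) = 0 + 5828 = 5828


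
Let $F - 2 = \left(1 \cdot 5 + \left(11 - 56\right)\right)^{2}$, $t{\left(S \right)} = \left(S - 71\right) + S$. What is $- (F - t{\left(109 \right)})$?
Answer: $-1455$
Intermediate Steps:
$t{\left(S \right)} = -71 + 2 S$ ($t{\left(S \right)} = \left(-71 + S\right) + S = -71 + 2 S$)
$F = 1602$ ($F = 2 + \left(1 \cdot 5 + \left(11 - 56\right)\right)^{2} = 2 + \left(5 + \left(11 - 56\right)\right)^{2} = 2 + \left(5 - 45\right)^{2} = 2 + \left(-40\right)^{2} = 2 + 1600 = 1602$)
$- (F - t{\left(109 \right)}) = - (1602 - \left(-71 + 2 \cdot 109\right)) = - (1602 - \left(-71 + 218\right)) = - (1602 - 147) = \left(-1\right) 1455 = -1455$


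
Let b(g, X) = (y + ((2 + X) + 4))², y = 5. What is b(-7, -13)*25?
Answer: 100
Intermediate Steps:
b(g, X) = (11 + X)² (b(g, X) = (5 + ((2 + X) + 4))² = (5 + (6 + X))² = (11 + X)²)
b(-7, -13)*25 = (11 - 13)²*25 = (-2)²*25 = 4*25 = 100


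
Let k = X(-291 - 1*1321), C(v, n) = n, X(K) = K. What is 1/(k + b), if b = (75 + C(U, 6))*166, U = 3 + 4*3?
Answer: 1/11834 ≈ 8.4502e-5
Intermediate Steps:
U = 15 (U = 3 + 12 = 15)
k = -1612 (k = -291 - 1*1321 = -291 - 1321 = -1612)
b = 13446 (b = (75 + 6)*166 = 81*166 = 13446)
1/(k + b) = 1/(-1612 + 13446) = 1/11834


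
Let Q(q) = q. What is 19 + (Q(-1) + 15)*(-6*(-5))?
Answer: 439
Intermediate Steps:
19 + (Q(-1) + 15)*(-6*(-5)) = 19 + (-1 + 15)*(-6*(-5)) = 19 + 14*30 = 19 + 420 = 439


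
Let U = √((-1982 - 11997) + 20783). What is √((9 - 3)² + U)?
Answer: 3*√(4 + 2*√21) ≈ 10.885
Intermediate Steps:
U = 18*√21 (U = √(-13979 + 20783) = √6804 = 18*√21 ≈ 82.486)
√((9 - 3)² + U) = √((9 - 3)² + 18*√21) = √(6² + 18*√21) = √(36 + 18*√21)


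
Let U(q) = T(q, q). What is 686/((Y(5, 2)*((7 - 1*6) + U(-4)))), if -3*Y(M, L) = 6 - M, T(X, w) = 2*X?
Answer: 294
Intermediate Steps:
U(q) = 2*q
Y(M, L) = -2 + M/3 (Y(M, L) = -(6 - M)/3 = -2 + M/3)
686/((Y(5, 2)*((7 - 1*6) + U(-4)))) = 686/(((-2 + (⅓)*5)*((7 - 1*6) + 2*(-4)))) = 686/(((-2 + 5/3)*((7 - 6) - 8))) = 686/((-(1 - 8)/3)) = 686/((-⅓*(-7))) = 686/(7/3) = 686*(3/7) = 294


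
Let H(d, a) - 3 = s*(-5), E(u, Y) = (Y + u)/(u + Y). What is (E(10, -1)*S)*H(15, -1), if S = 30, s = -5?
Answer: 840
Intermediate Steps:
E(u, Y) = 1 (E(u, Y) = (Y + u)/(Y + u) = 1)
H(d, a) = 28 (H(d, a) = 3 - 5*(-5) = 3 + 25 = 28)
(E(10, -1)*S)*H(15, -1) = (1*30)*28 = 30*28 = 840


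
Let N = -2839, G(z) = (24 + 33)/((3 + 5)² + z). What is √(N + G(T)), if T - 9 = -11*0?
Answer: I*√15124870/73 ≈ 53.275*I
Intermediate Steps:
T = 9 (T = 9 - 11*0 = 9 + 0 = 9)
G(z) = 57/(64 + z) (G(z) = 57/(8² + z) = 57/(64 + z))
√(N + G(T)) = √(-2839 + 57/(64 + 9)) = √(-2839 + 57/73) = √(-207190/73) = I*√15124870/73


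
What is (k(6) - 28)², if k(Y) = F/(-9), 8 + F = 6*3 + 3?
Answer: 70225/81 ≈ 866.98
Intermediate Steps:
F = 13 (F = -8 + (6*3 + 3) = -8 + (18 + 3) = -8 + 21 = 13)
k(Y) = -13/9 (k(Y) = 13/(-9) = 13*(-⅑) = -13/9)
(k(6) - 28)² = (-13/9 - 28)² = (-265/9)² = 70225/81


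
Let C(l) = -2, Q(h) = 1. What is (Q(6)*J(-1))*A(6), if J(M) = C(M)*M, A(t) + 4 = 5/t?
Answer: -19/3 ≈ -6.3333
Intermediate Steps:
A(t) = -4 + 5/t
J(M) = -2*M
(Q(6)*J(-1))*A(6) = (1*(-2*(-1)))*(-4 + 5/6) = (1*2)*(-4 + 5*(⅙)) = 2*(-4 + ⅚) = 2*(-19/6) = -19/3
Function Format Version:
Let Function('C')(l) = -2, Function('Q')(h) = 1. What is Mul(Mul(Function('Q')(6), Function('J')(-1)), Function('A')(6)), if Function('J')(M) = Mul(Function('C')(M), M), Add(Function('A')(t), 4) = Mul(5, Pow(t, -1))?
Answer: Rational(-19, 3) ≈ -6.3333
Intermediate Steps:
Function('A')(t) = Add(-4, Mul(5, Pow(t, -1)))
Function('J')(M) = Mul(-2, M)
Mul(Mul(Function('Q')(6), Function('J')(-1)), Function('A')(6)) = Mul(Mul(1, Mul(-2, -1)), Add(-4, Mul(5, Pow(6, -1)))) = Mul(Mul(1, 2), Add(-4, Mul(5, Rational(1, 6)))) = Mul(2, Add(-4, Rational(5, 6))) = Mul(2, Rational(-19, 6)) = Rational(-19, 3)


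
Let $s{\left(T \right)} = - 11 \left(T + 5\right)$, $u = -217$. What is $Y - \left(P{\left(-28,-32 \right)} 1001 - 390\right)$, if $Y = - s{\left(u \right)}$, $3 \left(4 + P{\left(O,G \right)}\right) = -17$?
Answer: $\frac{23203}{3} \approx 7734.3$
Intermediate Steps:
$P{\left(O,G \right)} = - \frac{29}{3}$ ($P{\left(O,G \right)} = -4 + \frac{1}{3} \left(-17\right) = -4 - \frac{17}{3} = - \frac{29}{3}$)
$s{\left(T \right)} = -55 - 11 T$ ($s{\left(T \right)} = - 11 \left(5 + T\right) = -55 - 11 T$)
$Y = -2332$ ($Y = - (-55 - -2387) = - (-55 + 2387) = \left(-1\right) 2332 = -2332$)
$Y - \left(P{\left(-28,-32 \right)} 1001 - 390\right) = -2332 - \left(\left(- \frac{29}{3}\right) 1001 - 390\right) = -2332 - \left(- \frac{29029}{3} - 390\right) = -2332 - - \frac{30199}{3} = -2332 + \frac{30199}{3} = \frac{23203}{3}$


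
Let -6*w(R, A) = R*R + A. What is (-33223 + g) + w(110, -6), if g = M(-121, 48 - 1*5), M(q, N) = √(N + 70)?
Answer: -105716/3 + √113 ≈ -35228.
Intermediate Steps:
w(R, A) = -A/6 - R²/6 (w(R, A) = -(R*R + A)/6 = -(R² + A)/6 = -(A + R²)/6 = -A/6 - R²/6)
M(q, N) = √(70 + N)
g = √113 (g = √(70 + (48 - 1*5)) = √(70 + (48 - 5)) = √(70 + 43) = √113 ≈ 10.630)
(-33223 + g) + w(110, -6) = (-33223 + √113) + (-⅙*(-6) - ⅙*110²) = (-33223 + √113) + (1 - ⅙*12100) = (-33223 + √113) + (1 - 6050/3) = (-33223 + √113) - 6047/3 = -105716/3 + √113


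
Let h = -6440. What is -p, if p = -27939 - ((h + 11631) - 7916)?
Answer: 25214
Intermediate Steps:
p = -25214 (p = -27939 - ((-6440 + 11631) - 7916) = -27939 - (5191 - 7916) = -27939 - 1*(-2725) = -27939 + 2725 = -25214)
-p = -1*(-25214) = 25214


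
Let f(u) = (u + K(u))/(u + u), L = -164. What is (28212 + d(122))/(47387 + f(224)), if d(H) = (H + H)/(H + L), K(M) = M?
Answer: 296165/497574 ≈ 0.59522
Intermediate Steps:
f(u) = 1 (f(u) = (u + u)/(u + u) = (2*u)/((2*u)) = (2*u)*(1/(2*u)) = 1)
d(H) = 2*H/(-164 + H) (d(H) = (H + H)/(H - 164) = (2*H)/(-164 + H) = 2*H/(-164 + H))
(28212 + d(122))/(47387 + f(224)) = (28212 + 2*122/(-164 + 122))/(47387 + 1) = (28212 + 2*122/(-42))/47388 = (28212 + 2*122*(-1/42))*(1/47388) = (28212 - 122/21)*(1/47388) = (592330/21)*(1/47388) = 296165/497574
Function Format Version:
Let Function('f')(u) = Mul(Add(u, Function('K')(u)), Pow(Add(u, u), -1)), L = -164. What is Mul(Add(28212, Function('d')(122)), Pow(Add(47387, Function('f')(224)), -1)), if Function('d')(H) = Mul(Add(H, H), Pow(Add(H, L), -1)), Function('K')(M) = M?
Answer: Rational(296165, 497574) ≈ 0.59522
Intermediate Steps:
Function('f')(u) = 1 (Function('f')(u) = Mul(Add(u, u), Pow(Add(u, u), -1)) = Mul(Mul(2, u), Pow(Mul(2, u), -1)) = Mul(Mul(2, u), Mul(Rational(1, 2), Pow(u, -1))) = 1)
Function('d')(H) = Mul(2, H, Pow(Add(-164, H), -1)) (Function('d')(H) = Mul(Add(H, H), Pow(Add(H, -164), -1)) = Mul(Mul(2, H), Pow(Add(-164, H), -1)) = Mul(2, H, Pow(Add(-164, H), -1)))
Mul(Add(28212, Function('d')(122)), Pow(Add(47387, Function('f')(224)), -1)) = Mul(Add(28212, Mul(2, 122, Pow(Add(-164, 122), -1))), Pow(Add(47387, 1), -1)) = Mul(Add(28212, Mul(2, 122, Pow(-42, -1))), Pow(47388, -1)) = Mul(Add(28212, Mul(2, 122, Rational(-1, 42))), Rational(1, 47388)) = Mul(Add(28212, Rational(-122, 21)), Rational(1, 47388)) = Mul(Rational(592330, 21), Rational(1, 47388)) = Rational(296165, 497574)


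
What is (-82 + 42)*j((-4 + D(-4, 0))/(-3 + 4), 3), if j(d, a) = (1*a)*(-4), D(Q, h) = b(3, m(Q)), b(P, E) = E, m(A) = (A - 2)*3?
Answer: 480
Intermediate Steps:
m(A) = -6 + 3*A (m(A) = (-2 + A)*3 = -6 + 3*A)
D(Q, h) = -6 + 3*Q
j(d, a) = -4*a (j(d, a) = a*(-4) = -4*a)
(-82 + 42)*j((-4 + D(-4, 0))/(-3 + 4), 3) = (-82 + 42)*(-4*3) = -40*(-12) = 480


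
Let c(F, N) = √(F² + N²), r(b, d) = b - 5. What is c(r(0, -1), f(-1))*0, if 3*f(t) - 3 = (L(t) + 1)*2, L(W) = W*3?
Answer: 0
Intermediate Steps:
L(W) = 3*W
r(b, d) = -5 + b
f(t) = 5/3 + 2*t (f(t) = 1 + ((3*t + 1)*2)/3 = 1 + ((1 + 3*t)*2)/3 = 1 + (2 + 6*t)/3 = 1 + (⅔ + 2*t) = 5/3 + 2*t)
c(r(0, -1), f(-1))*0 = √((-5 + 0)² + (5/3 + 2*(-1))²)*0 = √((-5)² + (5/3 - 2)²)*0 = √(25 + (-⅓)²)*0 = √(25 + ⅑)*0 = √(226/9)*0 = (√226/3)*0 = 0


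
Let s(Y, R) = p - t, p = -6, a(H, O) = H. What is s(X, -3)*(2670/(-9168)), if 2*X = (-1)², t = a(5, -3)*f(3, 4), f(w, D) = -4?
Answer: -3115/764 ≈ -4.0772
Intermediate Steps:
t = -20 (t = 5*(-4) = -20)
X = ½ (X = (½)*(-1)² = (½)*1 = ½ ≈ 0.50000)
s(Y, R) = 14 (s(Y, R) = -6 - 1*(-20) = -6 + 20 = 14)
s(X, -3)*(2670/(-9168)) = 14*(2670/(-9168)) = 14*(2670*(-1/9168)) = 14*(-445/1528) = -3115/764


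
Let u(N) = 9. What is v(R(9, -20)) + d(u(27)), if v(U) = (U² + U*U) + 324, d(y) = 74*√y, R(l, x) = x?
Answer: 1346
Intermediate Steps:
v(U) = 324 + 2*U² (v(U) = (U² + U²) + 324 = 2*U² + 324 = 324 + 2*U²)
v(R(9, -20)) + d(u(27)) = (324 + 2*(-20)²) + 74*√9 = (324 + 2*400) + 74*3 = (324 + 800) + 222 = 1124 + 222 = 1346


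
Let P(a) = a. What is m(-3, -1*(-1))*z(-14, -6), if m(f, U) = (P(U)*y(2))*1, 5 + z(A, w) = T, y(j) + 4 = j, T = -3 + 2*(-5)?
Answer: 36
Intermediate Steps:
T = -13 (T = -3 - 10 = -13)
y(j) = -4 + j
z(A, w) = -18 (z(A, w) = -5 - 13 = -18)
m(f, U) = -2*U (m(f, U) = (U*(-4 + 2))*1 = (U*(-2))*1 = -2*U*1 = -2*U)
m(-3, -1*(-1))*z(-14, -6) = -(-2)*(-1)*(-18) = -2*1*(-18) = -2*(-18) = 36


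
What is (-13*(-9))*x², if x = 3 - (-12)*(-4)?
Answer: 236925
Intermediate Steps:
x = -45 (x = 3 - 4*12 = 3 - 48 = -45)
(-13*(-9))*x² = -13*(-9)*(-45)² = 117*2025 = 236925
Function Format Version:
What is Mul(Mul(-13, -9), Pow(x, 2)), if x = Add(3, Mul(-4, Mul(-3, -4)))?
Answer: 236925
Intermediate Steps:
x = -45 (x = Add(3, Mul(-4, 12)) = Add(3, -48) = -45)
Mul(Mul(-13, -9), Pow(x, 2)) = Mul(Mul(-13, -9), Pow(-45, 2)) = Mul(117, 2025) = 236925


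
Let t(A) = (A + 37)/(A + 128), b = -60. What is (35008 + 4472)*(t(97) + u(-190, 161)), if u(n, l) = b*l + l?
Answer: -5624955112/15 ≈ -3.7500e+8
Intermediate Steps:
u(n, l) = -59*l (u(n, l) = -60*l + l = -59*l)
t(A) = (37 + A)/(128 + A)
(35008 + 4472)*(t(97) + u(-190, 161)) = (35008 + 4472)*((37 + 97)/(128 + 97) - 59*161) = 39480*(134/225 - 9499) = 39480*(-2137141/225) = -5624955112/15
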